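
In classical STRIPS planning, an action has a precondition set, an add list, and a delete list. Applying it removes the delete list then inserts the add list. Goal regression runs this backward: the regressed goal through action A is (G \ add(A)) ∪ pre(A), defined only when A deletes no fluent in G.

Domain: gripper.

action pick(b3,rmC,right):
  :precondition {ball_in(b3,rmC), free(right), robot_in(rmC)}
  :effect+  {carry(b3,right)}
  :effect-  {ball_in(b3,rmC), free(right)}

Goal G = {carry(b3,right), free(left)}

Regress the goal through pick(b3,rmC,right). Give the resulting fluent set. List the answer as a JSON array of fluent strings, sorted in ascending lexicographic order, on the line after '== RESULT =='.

Regress:
  G ∩ del = {}  (empty — regression defined)
  G \ add = {carry(b3,right), free(left)} \ {carry(b3,right)} = {free(left)}
  ∪ pre   = {free(left)} ∪ {ball_in(b3,rmC), free(right), robot_in(rmC)}
          = {ball_in(b3,rmC), free(left), free(right), robot_in(rmC)}

== RESULT ==
["ball_in(b3,rmC)", "free(left)", "free(right)", "robot_in(rmC)"]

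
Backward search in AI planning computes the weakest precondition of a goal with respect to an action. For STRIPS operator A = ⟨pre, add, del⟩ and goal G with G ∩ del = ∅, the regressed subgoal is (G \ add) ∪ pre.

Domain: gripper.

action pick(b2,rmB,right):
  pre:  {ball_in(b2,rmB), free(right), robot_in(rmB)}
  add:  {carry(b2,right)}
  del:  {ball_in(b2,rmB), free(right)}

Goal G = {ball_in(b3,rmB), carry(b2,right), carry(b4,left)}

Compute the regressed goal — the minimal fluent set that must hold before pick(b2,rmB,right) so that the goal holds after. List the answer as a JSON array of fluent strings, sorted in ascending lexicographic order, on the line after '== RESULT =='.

Regress:
  G ∩ del = {}  (empty — regression defined)
  G \ add = {ball_in(b3,rmB), carry(b2,right), carry(b4,left)} \ {carry(b2,right)} = {ball_in(b3,rmB), carry(b4,left)}
  ∪ pre   = {ball_in(b3,rmB), carry(b4,left)} ∪ {ball_in(b2,rmB), free(right), robot_in(rmB)}
          = {ball_in(b2,rmB), ball_in(b3,rmB), carry(b4,left), free(right), robot_in(rmB)}

== RESULT ==
["ball_in(b2,rmB)", "ball_in(b3,rmB)", "carry(b4,left)", "free(right)", "robot_in(rmB)"]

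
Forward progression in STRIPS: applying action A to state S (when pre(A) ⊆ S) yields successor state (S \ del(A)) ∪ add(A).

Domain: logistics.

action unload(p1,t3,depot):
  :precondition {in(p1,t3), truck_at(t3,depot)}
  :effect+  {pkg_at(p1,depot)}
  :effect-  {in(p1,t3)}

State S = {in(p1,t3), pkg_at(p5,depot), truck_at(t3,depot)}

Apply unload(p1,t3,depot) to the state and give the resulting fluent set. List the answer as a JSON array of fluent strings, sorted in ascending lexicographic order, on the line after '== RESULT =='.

Progress:
  pre ⊆ S: {in(p1,t3), truck_at(t3,depot)} ⊆ S  — applicable
  S \ del = {pkg_at(p5,depot), truck_at(t3,depot)}
  ∪ add   = {pkg_at(p1,depot), pkg_at(p5,depot), truck_at(t3,depot)}

== RESULT ==
["pkg_at(p1,depot)", "pkg_at(p5,depot)", "truck_at(t3,depot)"]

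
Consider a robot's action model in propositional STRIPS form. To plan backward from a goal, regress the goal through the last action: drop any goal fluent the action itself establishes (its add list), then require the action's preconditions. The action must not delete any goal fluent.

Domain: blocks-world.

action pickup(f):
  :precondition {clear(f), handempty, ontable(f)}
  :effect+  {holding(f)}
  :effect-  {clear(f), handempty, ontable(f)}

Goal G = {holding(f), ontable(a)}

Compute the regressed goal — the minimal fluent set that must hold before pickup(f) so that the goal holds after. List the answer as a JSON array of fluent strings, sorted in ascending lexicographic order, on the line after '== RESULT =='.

Regress:
  G ∩ del = {}  (empty — regression defined)
  G \ add = {holding(f), ontable(a)} \ {holding(f)} = {ontable(a)}
  ∪ pre   = {ontable(a)} ∪ {clear(f), handempty, ontable(f)}
          = {clear(f), handempty, ontable(a), ontable(f)}

== RESULT ==
["clear(f)", "handempty", "ontable(a)", "ontable(f)"]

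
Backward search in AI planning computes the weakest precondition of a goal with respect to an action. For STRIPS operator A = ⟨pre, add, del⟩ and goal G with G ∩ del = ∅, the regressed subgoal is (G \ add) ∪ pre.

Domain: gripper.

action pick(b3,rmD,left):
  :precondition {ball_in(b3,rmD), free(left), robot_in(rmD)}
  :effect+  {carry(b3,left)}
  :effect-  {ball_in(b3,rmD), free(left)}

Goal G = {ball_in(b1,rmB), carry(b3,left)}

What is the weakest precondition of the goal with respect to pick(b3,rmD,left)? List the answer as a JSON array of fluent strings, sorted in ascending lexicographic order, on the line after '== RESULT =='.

Regress:
  G ∩ del = {}  (empty — regression defined)
  G \ add = {ball_in(b1,rmB), carry(b3,left)} \ {carry(b3,left)} = {ball_in(b1,rmB)}
  ∪ pre   = {ball_in(b1,rmB)} ∪ {ball_in(b3,rmD), free(left), robot_in(rmD)}
          = {ball_in(b1,rmB), ball_in(b3,rmD), free(left), robot_in(rmD)}

== RESULT ==
["ball_in(b1,rmB)", "ball_in(b3,rmD)", "free(left)", "robot_in(rmD)"]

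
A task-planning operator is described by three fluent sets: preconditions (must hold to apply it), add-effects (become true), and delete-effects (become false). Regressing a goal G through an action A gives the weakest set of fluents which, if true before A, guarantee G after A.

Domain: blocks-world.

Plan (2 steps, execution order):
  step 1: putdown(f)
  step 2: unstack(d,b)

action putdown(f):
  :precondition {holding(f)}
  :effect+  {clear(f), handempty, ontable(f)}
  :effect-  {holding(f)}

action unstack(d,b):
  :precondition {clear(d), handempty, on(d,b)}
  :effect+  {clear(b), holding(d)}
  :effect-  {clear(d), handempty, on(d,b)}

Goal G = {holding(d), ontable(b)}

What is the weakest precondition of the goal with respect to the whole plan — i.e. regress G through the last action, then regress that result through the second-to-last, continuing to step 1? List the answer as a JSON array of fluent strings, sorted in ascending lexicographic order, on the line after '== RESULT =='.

Regress step by step:
  through step 2 (unstack(d,b)): drop {holding(d)}, keep {ontable(b)}, require {clear(d), handempty, on(d,b)}
    → {clear(d), handempty, on(d,b), ontable(b)}
  through step 1 (putdown(f)): drop {handempty}, keep {clear(d), on(d,b), ontable(b)}, require {holding(f)}
    → {clear(d), holding(f), on(d,b), ontable(b)}

== RESULT ==
["clear(d)", "holding(f)", "on(d,b)", "ontable(b)"]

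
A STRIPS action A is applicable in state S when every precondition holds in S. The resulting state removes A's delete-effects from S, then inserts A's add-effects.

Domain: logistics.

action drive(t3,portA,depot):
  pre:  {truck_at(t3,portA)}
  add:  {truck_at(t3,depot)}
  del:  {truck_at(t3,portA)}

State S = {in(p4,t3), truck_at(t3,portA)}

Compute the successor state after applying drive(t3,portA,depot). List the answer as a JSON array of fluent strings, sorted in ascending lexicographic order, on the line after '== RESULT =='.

Compute (S \ del) ∪ add:
  pre ⊆ S: {truck_at(t3,portA)} ⊆ S  — applicable
  S \ del = {in(p4,t3)}
  ∪ add   = {in(p4,t3), truck_at(t3,depot)}

== RESULT ==
["in(p4,t3)", "truck_at(t3,depot)"]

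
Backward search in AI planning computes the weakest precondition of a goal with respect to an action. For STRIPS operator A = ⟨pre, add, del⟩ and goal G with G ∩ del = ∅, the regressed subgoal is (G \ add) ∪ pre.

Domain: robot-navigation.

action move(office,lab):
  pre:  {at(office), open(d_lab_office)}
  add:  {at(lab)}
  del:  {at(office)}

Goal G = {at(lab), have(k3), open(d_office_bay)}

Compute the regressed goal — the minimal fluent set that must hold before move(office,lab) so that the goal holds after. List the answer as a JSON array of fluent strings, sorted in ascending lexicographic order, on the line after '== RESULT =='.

Compute (G \ add) ∪ pre:
  G ∩ del = {}  (empty — regression defined)
  G \ add = {at(lab), have(k3), open(d_office_bay)} \ {at(lab)} = {have(k3), open(d_office_bay)}
  ∪ pre   = {have(k3), open(d_office_bay)} ∪ {at(office), open(d_lab_office)}
          = {at(office), have(k3), open(d_lab_office), open(d_office_bay)}

== RESULT ==
["at(office)", "have(k3)", "open(d_lab_office)", "open(d_office_bay)"]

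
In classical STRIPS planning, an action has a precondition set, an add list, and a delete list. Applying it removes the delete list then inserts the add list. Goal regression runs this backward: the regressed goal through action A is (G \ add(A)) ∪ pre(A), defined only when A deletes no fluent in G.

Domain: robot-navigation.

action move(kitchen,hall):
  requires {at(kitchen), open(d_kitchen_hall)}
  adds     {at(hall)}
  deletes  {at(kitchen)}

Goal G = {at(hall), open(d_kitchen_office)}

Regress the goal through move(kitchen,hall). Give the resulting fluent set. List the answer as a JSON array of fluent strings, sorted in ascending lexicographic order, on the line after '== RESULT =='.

Regress:
  G ∩ del = {}  (empty — regression defined)
  G \ add = {at(hall), open(d_kitchen_office)} \ {at(hall)} = {open(d_kitchen_office)}
  ∪ pre   = {open(d_kitchen_office)} ∪ {at(kitchen), open(d_kitchen_hall)}
          = {at(kitchen), open(d_kitchen_hall), open(d_kitchen_office)}

== RESULT ==
["at(kitchen)", "open(d_kitchen_hall)", "open(d_kitchen_office)"]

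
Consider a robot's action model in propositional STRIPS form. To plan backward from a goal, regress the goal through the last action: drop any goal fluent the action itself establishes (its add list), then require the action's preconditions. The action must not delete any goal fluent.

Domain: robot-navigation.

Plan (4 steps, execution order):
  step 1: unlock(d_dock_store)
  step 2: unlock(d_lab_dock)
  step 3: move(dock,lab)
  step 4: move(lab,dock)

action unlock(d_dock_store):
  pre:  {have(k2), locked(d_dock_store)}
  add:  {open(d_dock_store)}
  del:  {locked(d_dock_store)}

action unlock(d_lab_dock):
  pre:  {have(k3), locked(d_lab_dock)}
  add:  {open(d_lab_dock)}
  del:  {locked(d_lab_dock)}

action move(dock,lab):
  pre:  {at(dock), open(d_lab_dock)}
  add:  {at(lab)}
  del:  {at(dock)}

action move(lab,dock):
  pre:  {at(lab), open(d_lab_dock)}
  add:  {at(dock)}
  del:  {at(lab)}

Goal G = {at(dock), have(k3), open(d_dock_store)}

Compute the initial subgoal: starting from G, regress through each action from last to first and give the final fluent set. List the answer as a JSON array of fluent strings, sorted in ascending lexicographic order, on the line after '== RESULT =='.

Work backward from the goal:
  through step 4 (move(lab,dock)): drop {at(dock)}, keep {have(k3), open(d_dock_store)}, require {at(lab), open(d_lab_dock)}
    → {at(lab), have(k3), open(d_dock_store), open(d_lab_dock)}
  through step 3 (move(dock,lab)): drop {at(lab)}, keep {have(k3), open(d_dock_store), open(d_lab_dock)}, require {at(dock), open(d_lab_dock)}
    → {at(dock), have(k3), open(d_dock_store), open(d_lab_dock)}
  through step 2 (unlock(d_lab_dock)): drop {open(d_lab_dock)}, keep {at(dock), have(k3), open(d_dock_store)}, require {have(k3), locked(d_lab_dock)}
    → {at(dock), have(k3), locked(d_lab_dock), open(d_dock_store)}
  through step 1 (unlock(d_dock_store)): drop {open(d_dock_store)}, keep {at(dock), have(k3), locked(d_lab_dock)}, require {have(k2), locked(d_dock_store)}
    → {at(dock), have(k2), have(k3), locked(d_dock_store), locked(d_lab_dock)}

== RESULT ==
["at(dock)", "have(k2)", "have(k3)", "locked(d_dock_store)", "locked(d_lab_dock)"]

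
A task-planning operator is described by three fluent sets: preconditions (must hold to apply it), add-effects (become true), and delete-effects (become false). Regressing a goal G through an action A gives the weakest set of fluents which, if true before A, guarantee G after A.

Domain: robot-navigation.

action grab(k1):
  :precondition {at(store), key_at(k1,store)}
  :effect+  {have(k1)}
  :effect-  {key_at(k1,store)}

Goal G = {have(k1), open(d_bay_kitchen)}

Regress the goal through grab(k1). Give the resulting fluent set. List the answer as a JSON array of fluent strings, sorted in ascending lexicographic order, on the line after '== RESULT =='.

Regress:
  G ∩ del = {}  (empty — regression defined)
  G \ add = {have(k1), open(d_bay_kitchen)} \ {have(k1)} = {open(d_bay_kitchen)}
  ∪ pre   = {open(d_bay_kitchen)} ∪ {at(store), key_at(k1,store)}
          = {at(store), key_at(k1,store), open(d_bay_kitchen)}

== RESULT ==
["at(store)", "key_at(k1,store)", "open(d_bay_kitchen)"]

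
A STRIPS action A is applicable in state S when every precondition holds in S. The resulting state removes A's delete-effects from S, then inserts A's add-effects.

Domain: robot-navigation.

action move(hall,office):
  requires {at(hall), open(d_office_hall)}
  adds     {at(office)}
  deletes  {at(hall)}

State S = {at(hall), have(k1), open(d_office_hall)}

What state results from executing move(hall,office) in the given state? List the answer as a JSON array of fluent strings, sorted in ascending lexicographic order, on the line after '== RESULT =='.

Progress:
  pre ⊆ S: {at(hall), open(d_office_hall)} ⊆ S  — applicable
  S \ del = {have(k1), open(d_office_hall)}
  ∪ add   = {at(office), have(k1), open(d_office_hall)}

== RESULT ==
["at(office)", "have(k1)", "open(d_office_hall)"]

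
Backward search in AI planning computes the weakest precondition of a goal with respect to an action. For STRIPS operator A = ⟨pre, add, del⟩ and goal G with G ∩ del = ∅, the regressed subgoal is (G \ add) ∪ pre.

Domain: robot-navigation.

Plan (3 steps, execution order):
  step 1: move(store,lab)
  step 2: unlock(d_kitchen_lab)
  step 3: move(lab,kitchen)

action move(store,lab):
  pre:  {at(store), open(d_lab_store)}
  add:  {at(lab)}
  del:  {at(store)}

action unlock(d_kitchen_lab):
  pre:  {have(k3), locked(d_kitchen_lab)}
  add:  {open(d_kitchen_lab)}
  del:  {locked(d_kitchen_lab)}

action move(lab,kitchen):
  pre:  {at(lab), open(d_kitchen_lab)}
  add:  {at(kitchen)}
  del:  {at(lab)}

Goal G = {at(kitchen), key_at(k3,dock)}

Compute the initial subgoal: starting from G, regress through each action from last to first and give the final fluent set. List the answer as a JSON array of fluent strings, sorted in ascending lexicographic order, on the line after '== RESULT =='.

Work backward from the goal:
  through step 3 (move(lab,kitchen)): drop {at(kitchen)}, keep {key_at(k3,dock)}, require {at(lab), open(d_kitchen_lab)}
    → {at(lab), key_at(k3,dock), open(d_kitchen_lab)}
  through step 2 (unlock(d_kitchen_lab)): drop {open(d_kitchen_lab)}, keep {at(lab), key_at(k3,dock)}, require {have(k3), locked(d_kitchen_lab)}
    → {at(lab), have(k3), key_at(k3,dock), locked(d_kitchen_lab)}
  through step 1 (move(store,lab)): drop {at(lab)}, keep {have(k3), key_at(k3,dock), locked(d_kitchen_lab)}, require {at(store), open(d_lab_store)}
    → {at(store), have(k3), key_at(k3,dock), locked(d_kitchen_lab), open(d_lab_store)}

== RESULT ==
["at(store)", "have(k3)", "key_at(k3,dock)", "locked(d_kitchen_lab)", "open(d_lab_store)"]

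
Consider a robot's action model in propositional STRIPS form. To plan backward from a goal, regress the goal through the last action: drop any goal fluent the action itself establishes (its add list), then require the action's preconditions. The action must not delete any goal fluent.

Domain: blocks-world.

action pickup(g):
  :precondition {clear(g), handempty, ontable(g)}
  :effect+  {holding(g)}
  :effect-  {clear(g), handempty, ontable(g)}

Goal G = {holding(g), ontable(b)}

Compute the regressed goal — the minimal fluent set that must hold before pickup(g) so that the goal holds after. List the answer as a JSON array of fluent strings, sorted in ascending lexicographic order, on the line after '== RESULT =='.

Regress:
  G ∩ del = {}  (empty — regression defined)
  G \ add = {holding(g), ontable(b)} \ {holding(g)} = {ontable(b)}
  ∪ pre   = {ontable(b)} ∪ {clear(g), handempty, ontable(g)}
          = {clear(g), handempty, ontable(b), ontable(g)}

== RESULT ==
["clear(g)", "handempty", "ontable(b)", "ontable(g)"]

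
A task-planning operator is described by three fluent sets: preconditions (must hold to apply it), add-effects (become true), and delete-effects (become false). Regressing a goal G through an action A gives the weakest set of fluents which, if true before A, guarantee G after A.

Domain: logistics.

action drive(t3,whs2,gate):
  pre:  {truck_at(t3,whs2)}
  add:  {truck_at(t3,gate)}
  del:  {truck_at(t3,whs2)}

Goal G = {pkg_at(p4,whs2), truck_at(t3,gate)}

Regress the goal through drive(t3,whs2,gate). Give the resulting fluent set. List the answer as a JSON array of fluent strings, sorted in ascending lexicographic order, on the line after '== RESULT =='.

Compute (G \ add) ∪ pre:
  G ∩ del = {}  (empty — regression defined)
  G \ add = {pkg_at(p4,whs2), truck_at(t3,gate)} \ {truck_at(t3,gate)} = {pkg_at(p4,whs2)}
  ∪ pre   = {pkg_at(p4,whs2)} ∪ {truck_at(t3,whs2)}
          = {pkg_at(p4,whs2), truck_at(t3,whs2)}

== RESULT ==
["pkg_at(p4,whs2)", "truck_at(t3,whs2)"]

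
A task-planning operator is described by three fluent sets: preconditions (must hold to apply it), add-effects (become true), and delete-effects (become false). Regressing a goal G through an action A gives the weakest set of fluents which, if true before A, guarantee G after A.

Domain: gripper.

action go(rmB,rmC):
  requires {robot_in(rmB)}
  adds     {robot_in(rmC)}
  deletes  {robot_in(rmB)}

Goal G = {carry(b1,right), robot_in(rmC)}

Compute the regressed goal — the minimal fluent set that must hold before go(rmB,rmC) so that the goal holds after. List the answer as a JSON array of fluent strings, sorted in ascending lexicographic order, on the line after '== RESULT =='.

Compute (G \ add) ∪ pre:
  G ∩ del = {}  (empty — regression defined)
  G \ add = {carry(b1,right), robot_in(rmC)} \ {robot_in(rmC)} = {carry(b1,right)}
  ∪ pre   = {carry(b1,right)} ∪ {robot_in(rmB)}
          = {carry(b1,right), robot_in(rmB)}

== RESULT ==
["carry(b1,right)", "robot_in(rmB)"]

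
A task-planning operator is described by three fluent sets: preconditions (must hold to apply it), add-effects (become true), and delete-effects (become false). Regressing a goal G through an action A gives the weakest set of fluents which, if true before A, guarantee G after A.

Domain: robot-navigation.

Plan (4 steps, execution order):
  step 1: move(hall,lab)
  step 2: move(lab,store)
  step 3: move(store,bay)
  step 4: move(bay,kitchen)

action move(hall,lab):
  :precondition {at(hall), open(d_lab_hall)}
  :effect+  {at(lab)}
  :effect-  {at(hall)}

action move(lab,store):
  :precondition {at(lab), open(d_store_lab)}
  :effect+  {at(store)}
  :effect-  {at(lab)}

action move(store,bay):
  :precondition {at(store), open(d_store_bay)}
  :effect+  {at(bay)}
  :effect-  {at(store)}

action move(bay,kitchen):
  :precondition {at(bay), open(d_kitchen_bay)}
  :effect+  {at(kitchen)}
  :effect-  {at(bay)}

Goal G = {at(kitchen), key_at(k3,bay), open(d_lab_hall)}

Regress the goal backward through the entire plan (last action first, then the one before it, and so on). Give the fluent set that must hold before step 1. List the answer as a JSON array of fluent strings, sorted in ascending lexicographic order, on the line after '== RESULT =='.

Regress step by step:
  through step 4 (move(bay,kitchen)): drop {at(kitchen)}, keep {key_at(k3,bay), open(d_lab_hall)}, require {at(bay), open(d_kitchen_bay)}
    → {at(bay), key_at(k3,bay), open(d_kitchen_bay), open(d_lab_hall)}
  through step 3 (move(store,bay)): drop {at(bay)}, keep {key_at(k3,bay), open(d_kitchen_bay), open(d_lab_hall)}, require {at(store), open(d_store_bay)}
    → {at(store), key_at(k3,bay), open(d_kitchen_bay), open(d_lab_hall), open(d_store_bay)}
  through step 2 (move(lab,store)): drop {at(store)}, keep {key_at(k3,bay), open(d_kitchen_bay), open(d_lab_hall), open(d_store_bay)}, require {at(lab), open(d_store_lab)}
    → {at(lab), key_at(k3,bay), open(d_kitchen_bay), open(d_lab_hall), open(d_store_bay), open(d_store_lab)}
  through step 1 (move(hall,lab)): drop {at(lab)}, keep {key_at(k3,bay), open(d_kitchen_bay), open(d_lab_hall), open(d_store_bay), open(d_store_lab)}, require {at(hall), open(d_lab_hall)}
    → {at(hall), key_at(k3,bay), open(d_kitchen_bay), open(d_lab_hall), open(d_store_bay), open(d_store_lab)}

== RESULT ==
["at(hall)", "key_at(k3,bay)", "open(d_kitchen_bay)", "open(d_lab_hall)", "open(d_store_bay)", "open(d_store_lab)"]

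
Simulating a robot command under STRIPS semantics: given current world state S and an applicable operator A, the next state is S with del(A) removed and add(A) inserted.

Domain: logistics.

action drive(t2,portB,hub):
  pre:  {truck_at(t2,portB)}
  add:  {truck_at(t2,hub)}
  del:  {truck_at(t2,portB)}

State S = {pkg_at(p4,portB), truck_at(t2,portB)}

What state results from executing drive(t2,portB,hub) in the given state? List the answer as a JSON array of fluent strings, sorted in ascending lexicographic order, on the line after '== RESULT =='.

Compute (S \ del) ∪ add:
  pre ⊆ S: {truck_at(t2,portB)} ⊆ S  — applicable
  S \ del = {pkg_at(p4,portB)}
  ∪ add   = {pkg_at(p4,portB), truck_at(t2,hub)}

== RESULT ==
["pkg_at(p4,portB)", "truck_at(t2,hub)"]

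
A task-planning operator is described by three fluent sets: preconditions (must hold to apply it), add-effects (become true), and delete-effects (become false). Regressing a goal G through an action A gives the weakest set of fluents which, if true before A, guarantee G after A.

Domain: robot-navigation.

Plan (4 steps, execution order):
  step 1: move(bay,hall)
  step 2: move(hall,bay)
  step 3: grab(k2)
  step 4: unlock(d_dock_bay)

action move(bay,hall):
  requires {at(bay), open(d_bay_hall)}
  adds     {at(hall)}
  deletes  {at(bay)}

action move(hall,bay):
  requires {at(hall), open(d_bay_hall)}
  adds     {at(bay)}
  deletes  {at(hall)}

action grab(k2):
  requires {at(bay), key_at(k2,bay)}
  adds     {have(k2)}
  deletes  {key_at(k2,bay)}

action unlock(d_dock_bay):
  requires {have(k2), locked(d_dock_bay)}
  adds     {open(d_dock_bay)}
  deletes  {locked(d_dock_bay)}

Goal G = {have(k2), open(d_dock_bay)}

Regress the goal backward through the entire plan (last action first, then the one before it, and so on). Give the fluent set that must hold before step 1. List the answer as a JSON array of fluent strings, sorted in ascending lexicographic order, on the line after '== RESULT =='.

Work backward from the goal:
  through step 4 (unlock(d_dock_bay)): drop {open(d_dock_bay)}, keep {have(k2)}, require {have(k2), locked(d_dock_bay)}
    → {have(k2), locked(d_dock_bay)}
  through step 3 (grab(k2)): drop {have(k2)}, keep {locked(d_dock_bay)}, require {at(bay), key_at(k2,bay)}
    → {at(bay), key_at(k2,bay), locked(d_dock_bay)}
  through step 2 (move(hall,bay)): drop {at(bay)}, keep {key_at(k2,bay), locked(d_dock_bay)}, require {at(hall), open(d_bay_hall)}
    → {at(hall), key_at(k2,bay), locked(d_dock_bay), open(d_bay_hall)}
  through step 1 (move(bay,hall)): drop {at(hall)}, keep {key_at(k2,bay), locked(d_dock_bay), open(d_bay_hall)}, require {at(bay), open(d_bay_hall)}
    → {at(bay), key_at(k2,bay), locked(d_dock_bay), open(d_bay_hall)}

== RESULT ==
["at(bay)", "key_at(k2,bay)", "locked(d_dock_bay)", "open(d_bay_hall)"]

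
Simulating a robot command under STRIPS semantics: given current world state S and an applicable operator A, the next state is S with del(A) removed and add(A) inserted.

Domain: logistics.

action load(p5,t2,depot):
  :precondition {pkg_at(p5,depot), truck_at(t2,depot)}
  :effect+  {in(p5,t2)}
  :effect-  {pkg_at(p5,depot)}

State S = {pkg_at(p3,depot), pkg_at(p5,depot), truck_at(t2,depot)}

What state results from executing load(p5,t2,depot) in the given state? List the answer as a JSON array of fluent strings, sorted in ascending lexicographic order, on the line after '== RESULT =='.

Progress:
  pre ⊆ S: {pkg_at(p5,depot), truck_at(t2,depot)} ⊆ S  — applicable
  S \ del = {pkg_at(p3,depot), truck_at(t2,depot)}
  ∪ add   = {in(p5,t2), pkg_at(p3,depot), truck_at(t2,depot)}

== RESULT ==
["in(p5,t2)", "pkg_at(p3,depot)", "truck_at(t2,depot)"]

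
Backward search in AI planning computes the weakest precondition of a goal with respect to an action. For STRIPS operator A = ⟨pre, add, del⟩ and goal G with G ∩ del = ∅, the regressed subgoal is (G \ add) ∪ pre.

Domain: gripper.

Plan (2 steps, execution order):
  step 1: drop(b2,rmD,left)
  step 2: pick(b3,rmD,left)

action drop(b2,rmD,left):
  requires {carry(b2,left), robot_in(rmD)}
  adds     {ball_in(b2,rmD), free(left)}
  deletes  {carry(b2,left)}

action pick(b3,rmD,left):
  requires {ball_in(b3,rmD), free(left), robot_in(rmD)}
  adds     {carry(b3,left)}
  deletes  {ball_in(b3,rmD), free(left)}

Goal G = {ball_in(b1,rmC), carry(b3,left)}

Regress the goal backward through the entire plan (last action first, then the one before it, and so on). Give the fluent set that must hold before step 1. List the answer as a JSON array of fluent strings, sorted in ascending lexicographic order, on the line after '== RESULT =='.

Work backward from the goal:
  through step 2 (pick(b3,rmD,left)): drop {carry(b3,left)}, keep {ball_in(b1,rmC)}, require {ball_in(b3,rmD), free(left), robot_in(rmD)}
    → {ball_in(b1,rmC), ball_in(b3,rmD), free(left), robot_in(rmD)}
  through step 1 (drop(b2,rmD,left)): drop {free(left)}, keep {ball_in(b1,rmC), ball_in(b3,rmD), robot_in(rmD)}, require {carry(b2,left), robot_in(rmD)}
    → {ball_in(b1,rmC), ball_in(b3,rmD), carry(b2,left), robot_in(rmD)}

== RESULT ==
["ball_in(b1,rmC)", "ball_in(b3,rmD)", "carry(b2,left)", "robot_in(rmD)"]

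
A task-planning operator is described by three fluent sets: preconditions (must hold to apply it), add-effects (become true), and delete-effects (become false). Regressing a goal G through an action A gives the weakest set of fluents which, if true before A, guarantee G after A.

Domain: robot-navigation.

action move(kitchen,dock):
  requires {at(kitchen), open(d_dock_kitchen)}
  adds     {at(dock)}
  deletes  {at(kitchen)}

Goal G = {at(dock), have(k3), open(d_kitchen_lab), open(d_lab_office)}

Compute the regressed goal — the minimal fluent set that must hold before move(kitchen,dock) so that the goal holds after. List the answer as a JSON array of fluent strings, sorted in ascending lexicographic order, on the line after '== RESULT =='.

Regress:
  G ∩ del = {}  (empty — regression defined)
  G \ add = {at(dock), have(k3), open(d_kitchen_lab), open(d_lab_office)} \ {at(dock)} = {have(k3), open(d_kitchen_lab), open(d_lab_office)}
  ∪ pre   = {have(k3), open(d_kitchen_lab), open(d_lab_office)} ∪ {at(kitchen), open(d_dock_kitchen)}
          = {at(kitchen), have(k3), open(d_dock_kitchen), open(d_kitchen_lab), open(d_lab_office)}

== RESULT ==
["at(kitchen)", "have(k3)", "open(d_dock_kitchen)", "open(d_kitchen_lab)", "open(d_lab_office)"]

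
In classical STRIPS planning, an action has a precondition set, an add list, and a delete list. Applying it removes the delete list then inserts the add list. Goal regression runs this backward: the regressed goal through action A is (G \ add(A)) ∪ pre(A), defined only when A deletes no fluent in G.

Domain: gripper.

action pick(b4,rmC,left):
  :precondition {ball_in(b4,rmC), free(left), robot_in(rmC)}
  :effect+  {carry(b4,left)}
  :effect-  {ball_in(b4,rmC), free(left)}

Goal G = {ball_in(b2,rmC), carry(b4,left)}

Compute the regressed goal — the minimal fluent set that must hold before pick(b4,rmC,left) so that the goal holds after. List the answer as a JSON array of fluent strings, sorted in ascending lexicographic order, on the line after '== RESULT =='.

Regress:
  G ∩ del = {}  (empty — regression defined)
  G \ add = {ball_in(b2,rmC), carry(b4,left)} \ {carry(b4,left)} = {ball_in(b2,rmC)}
  ∪ pre   = {ball_in(b2,rmC)} ∪ {ball_in(b4,rmC), free(left), robot_in(rmC)}
          = {ball_in(b2,rmC), ball_in(b4,rmC), free(left), robot_in(rmC)}

== RESULT ==
["ball_in(b2,rmC)", "ball_in(b4,rmC)", "free(left)", "robot_in(rmC)"]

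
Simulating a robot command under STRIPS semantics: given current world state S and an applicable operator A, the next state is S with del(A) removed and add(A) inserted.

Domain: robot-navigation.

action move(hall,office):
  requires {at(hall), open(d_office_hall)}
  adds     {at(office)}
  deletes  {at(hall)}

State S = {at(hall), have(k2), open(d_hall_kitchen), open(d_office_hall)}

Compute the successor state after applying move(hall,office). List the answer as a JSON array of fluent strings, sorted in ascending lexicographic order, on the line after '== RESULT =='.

Progress:
  pre ⊆ S: {at(hall), open(d_office_hall)} ⊆ S  — applicable
  S \ del = {have(k2), open(d_hall_kitchen), open(d_office_hall)}
  ∪ add   = {at(office), have(k2), open(d_hall_kitchen), open(d_office_hall)}

== RESULT ==
["at(office)", "have(k2)", "open(d_hall_kitchen)", "open(d_office_hall)"]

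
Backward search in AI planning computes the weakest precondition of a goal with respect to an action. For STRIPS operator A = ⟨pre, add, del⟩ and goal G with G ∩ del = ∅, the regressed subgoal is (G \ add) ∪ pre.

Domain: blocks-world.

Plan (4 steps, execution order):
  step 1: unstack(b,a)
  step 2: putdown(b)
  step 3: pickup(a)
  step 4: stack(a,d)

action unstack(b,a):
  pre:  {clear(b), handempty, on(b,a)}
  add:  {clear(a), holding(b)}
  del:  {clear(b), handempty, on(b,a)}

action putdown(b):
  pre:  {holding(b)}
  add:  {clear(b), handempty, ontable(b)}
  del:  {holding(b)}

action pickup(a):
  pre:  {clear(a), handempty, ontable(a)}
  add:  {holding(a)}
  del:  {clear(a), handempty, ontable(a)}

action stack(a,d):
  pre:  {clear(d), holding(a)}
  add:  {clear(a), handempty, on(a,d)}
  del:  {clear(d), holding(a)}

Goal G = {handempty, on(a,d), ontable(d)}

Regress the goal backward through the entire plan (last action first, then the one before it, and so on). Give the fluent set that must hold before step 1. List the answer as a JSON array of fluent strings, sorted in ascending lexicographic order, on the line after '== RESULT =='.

Work backward from the goal:
  through step 4 (stack(a,d)): drop {handempty, on(a,d)}, keep {ontable(d)}, require {clear(d), holding(a)}
    → {clear(d), holding(a), ontable(d)}
  through step 3 (pickup(a)): drop {holding(a)}, keep {clear(d), ontable(d)}, require {clear(a), handempty, ontable(a)}
    → {clear(a), clear(d), handempty, ontable(a), ontable(d)}
  through step 2 (putdown(b)): drop {handempty}, keep {clear(a), clear(d), ontable(a), ontable(d)}, require {holding(b)}
    → {clear(a), clear(d), holding(b), ontable(a), ontable(d)}
  through step 1 (unstack(b,a)): drop {clear(a), holding(b)}, keep {clear(d), ontable(a), ontable(d)}, require {clear(b), handempty, on(b,a)}
    → {clear(b), clear(d), handempty, on(b,a), ontable(a), ontable(d)}

== RESULT ==
["clear(b)", "clear(d)", "handempty", "on(b,a)", "ontable(a)", "ontable(d)"]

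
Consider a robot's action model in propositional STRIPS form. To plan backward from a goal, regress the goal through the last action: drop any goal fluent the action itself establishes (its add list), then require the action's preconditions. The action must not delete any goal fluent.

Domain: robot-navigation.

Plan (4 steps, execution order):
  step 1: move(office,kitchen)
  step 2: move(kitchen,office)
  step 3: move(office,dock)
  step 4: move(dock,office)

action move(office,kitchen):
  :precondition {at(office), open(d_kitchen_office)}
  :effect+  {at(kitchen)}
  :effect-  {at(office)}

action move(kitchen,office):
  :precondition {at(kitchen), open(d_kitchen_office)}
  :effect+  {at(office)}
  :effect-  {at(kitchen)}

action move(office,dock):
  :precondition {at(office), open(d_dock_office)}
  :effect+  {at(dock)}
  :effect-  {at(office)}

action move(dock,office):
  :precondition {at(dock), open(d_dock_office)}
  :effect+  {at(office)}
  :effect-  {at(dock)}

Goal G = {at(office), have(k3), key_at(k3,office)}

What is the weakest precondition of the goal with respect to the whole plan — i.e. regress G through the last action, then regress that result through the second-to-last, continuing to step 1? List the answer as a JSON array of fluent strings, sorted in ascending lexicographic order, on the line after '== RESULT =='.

Work backward from the goal:
  through step 4 (move(dock,office)): drop {at(office)}, keep {have(k3), key_at(k3,office)}, require {at(dock), open(d_dock_office)}
    → {at(dock), have(k3), key_at(k3,office), open(d_dock_office)}
  through step 3 (move(office,dock)): drop {at(dock)}, keep {have(k3), key_at(k3,office), open(d_dock_office)}, require {at(office), open(d_dock_office)}
    → {at(office), have(k3), key_at(k3,office), open(d_dock_office)}
  through step 2 (move(kitchen,office)): drop {at(office)}, keep {have(k3), key_at(k3,office), open(d_dock_office)}, require {at(kitchen), open(d_kitchen_office)}
    → {at(kitchen), have(k3), key_at(k3,office), open(d_dock_office), open(d_kitchen_office)}
  through step 1 (move(office,kitchen)): drop {at(kitchen)}, keep {have(k3), key_at(k3,office), open(d_dock_office), open(d_kitchen_office)}, require {at(office), open(d_kitchen_office)}
    → {at(office), have(k3), key_at(k3,office), open(d_dock_office), open(d_kitchen_office)}

== RESULT ==
["at(office)", "have(k3)", "key_at(k3,office)", "open(d_dock_office)", "open(d_kitchen_office)"]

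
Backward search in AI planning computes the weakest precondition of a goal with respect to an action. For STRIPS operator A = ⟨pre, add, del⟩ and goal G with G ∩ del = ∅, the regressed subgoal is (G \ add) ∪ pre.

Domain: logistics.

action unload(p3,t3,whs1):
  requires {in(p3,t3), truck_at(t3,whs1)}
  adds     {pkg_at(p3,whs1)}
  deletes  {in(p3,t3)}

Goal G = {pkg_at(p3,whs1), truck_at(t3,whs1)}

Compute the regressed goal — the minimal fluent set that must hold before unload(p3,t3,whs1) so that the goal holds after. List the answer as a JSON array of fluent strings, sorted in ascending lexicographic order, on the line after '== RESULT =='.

Compute (G \ add) ∪ pre:
  G ∩ del = {}  (empty — regression defined)
  G \ add = {pkg_at(p3,whs1), truck_at(t3,whs1)} \ {pkg_at(p3,whs1)} = {truck_at(t3,whs1)}
  ∪ pre   = {truck_at(t3,whs1)} ∪ {in(p3,t3), truck_at(t3,whs1)}
          = {in(p3,t3), truck_at(t3,whs1)}

== RESULT ==
["in(p3,t3)", "truck_at(t3,whs1)"]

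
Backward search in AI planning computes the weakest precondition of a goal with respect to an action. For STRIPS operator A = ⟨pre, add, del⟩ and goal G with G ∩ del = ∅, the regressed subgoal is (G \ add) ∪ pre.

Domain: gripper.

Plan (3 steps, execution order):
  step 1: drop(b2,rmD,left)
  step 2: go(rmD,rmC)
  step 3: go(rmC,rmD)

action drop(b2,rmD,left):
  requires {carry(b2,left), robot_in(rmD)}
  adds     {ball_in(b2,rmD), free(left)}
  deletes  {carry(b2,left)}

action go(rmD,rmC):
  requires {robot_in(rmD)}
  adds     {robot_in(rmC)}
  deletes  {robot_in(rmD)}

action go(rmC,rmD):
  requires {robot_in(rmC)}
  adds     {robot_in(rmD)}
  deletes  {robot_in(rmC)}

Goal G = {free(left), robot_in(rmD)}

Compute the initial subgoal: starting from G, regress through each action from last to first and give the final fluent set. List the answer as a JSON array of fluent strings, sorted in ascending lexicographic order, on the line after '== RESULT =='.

Work backward from the goal:
  through step 3 (go(rmC,rmD)): drop {robot_in(rmD)}, keep {free(left)}, require {robot_in(rmC)}
    → {free(left), robot_in(rmC)}
  through step 2 (go(rmD,rmC)): drop {robot_in(rmC)}, keep {free(left)}, require {robot_in(rmD)}
    → {free(left), robot_in(rmD)}
  through step 1 (drop(b2,rmD,left)): drop {free(left)}, keep {robot_in(rmD)}, require {carry(b2,left), robot_in(rmD)}
    → {carry(b2,left), robot_in(rmD)}

== RESULT ==
["carry(b2,left)", "robot_in(rmD)"]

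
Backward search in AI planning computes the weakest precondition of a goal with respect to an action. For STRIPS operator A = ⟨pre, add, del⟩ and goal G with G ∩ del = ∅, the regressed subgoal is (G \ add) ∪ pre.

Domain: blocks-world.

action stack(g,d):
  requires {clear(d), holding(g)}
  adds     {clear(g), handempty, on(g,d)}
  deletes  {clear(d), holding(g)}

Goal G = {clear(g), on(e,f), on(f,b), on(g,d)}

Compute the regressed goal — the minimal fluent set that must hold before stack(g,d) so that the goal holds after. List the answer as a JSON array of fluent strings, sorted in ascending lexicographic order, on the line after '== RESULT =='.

Compute (G \ add) ∪ pre:
  G ∩ del = {}  (empty — regression defined)
  G \ add = {clear(g), on(e,f), on(f,b), on(g,d)} \ {clear(g), handempty, on(g,d)} = {on(e,f), on(f,b)}
  ∪ pre   = {on(e,f), on(f,b)} ∪ {clear(d), holding(g)}
          = {clear(d), holding(g), on(e,f), on(f,b)}

== RESULT ==
["clear(d)", "holding(g)", "on(e,f)", "on(f,b)"]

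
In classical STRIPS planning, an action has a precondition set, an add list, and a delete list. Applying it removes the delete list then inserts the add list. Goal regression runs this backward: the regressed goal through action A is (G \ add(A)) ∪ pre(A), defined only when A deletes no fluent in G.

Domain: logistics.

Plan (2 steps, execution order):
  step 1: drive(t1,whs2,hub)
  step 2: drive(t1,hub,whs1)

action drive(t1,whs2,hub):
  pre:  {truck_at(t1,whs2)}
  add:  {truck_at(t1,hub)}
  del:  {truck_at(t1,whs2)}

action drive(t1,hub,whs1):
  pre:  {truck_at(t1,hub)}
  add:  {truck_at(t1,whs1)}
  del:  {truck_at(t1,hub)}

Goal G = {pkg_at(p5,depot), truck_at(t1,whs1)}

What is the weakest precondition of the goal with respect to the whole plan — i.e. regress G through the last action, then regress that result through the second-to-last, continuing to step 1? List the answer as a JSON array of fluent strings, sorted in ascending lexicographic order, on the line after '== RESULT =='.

Regress step by step:
  through step 2 (drive(t1,hub,whs1)): drop {truck_at(t1,whs1)}, keep {pkg_at(p5,depot)}, require {truck_at(t1,hub)}
    → {pkg_at(p5,depot), truck_at(t1,hub)}
  through step 1 (drive(t1,whs2,hub)): drop {truck_at(t1,hub)}, keep {pkg_at(p5,depot)}, require {truck_at(t1,whs2)}
    → {pkg_at(p5,depot), truck_at(t1,whs2)}

== RESULT ==
["pkg_at(p5,depot)", "truck_at(t1,whs2)"]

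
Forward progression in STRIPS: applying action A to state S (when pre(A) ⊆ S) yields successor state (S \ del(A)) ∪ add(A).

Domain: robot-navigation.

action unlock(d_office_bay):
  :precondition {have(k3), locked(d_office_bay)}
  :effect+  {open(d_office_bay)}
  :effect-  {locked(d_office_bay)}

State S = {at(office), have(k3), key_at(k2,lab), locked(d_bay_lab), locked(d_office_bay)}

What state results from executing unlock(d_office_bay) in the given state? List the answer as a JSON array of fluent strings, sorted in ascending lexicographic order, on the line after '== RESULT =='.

Progress:
  pre ⊆ S: {have(k3), locked(d_office_bay)} ⊆ S  — applicable
  S \ del = {at(office), have(k3), key_at(k2,lab), locked(d_bay_lab)}
  ∪ add   = {at(office), have(k3), key_at(k2,lab), locked(d_bay_lab), open(d_office_bay)}

== RESULT ==
["at(office)", "have(k3)", "key_at(k2,lab)", "locked(d_bay_lab)", "open(d_office_bay)"]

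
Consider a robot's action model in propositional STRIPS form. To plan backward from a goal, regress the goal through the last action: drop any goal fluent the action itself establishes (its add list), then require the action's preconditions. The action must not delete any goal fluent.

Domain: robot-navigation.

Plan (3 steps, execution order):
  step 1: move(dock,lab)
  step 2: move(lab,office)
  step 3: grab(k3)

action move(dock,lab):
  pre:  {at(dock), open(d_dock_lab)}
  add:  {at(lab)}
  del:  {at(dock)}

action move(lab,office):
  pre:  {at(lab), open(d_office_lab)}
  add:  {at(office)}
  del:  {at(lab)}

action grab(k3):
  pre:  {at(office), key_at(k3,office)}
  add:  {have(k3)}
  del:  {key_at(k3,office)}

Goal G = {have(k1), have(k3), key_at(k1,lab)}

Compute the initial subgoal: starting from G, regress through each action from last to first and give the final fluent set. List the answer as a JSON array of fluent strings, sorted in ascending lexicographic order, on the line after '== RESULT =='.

Regress step by step:
  through step 3 (grab(k3)): drop {have(k3)}, keep {have(k1), key_at(k1,lab)}, require {at(office), key_at(k3,office)}
    → {at(office), have(k1), key_at(k1,lab), key_at(k3,office)}
  through step 2 (move(lab,office)): drop {at(office)}, keep {have(k1), key_at(k1,lab), key_at(k3,office)}, require {at(lab), open(d_office_lab)}
    → {at(lab), have(k1), key_at(k1,lab), key_at(k3,office), open(d_office_lab)}
  through step 1 (move(dock,lab)): drop {at(lab)}, keep {have(k1), key_at(k1,lab), key_at(k3,office), open(d_office_lab)}, require {at(dock), open(d_dock_lab)}
    → {at(dock), have(k1), key_at(k1,lab), key_at(k3,office), open(d_dock_lab), open(d_office_lab)}

== RESULT ==
["at(dock)", "have(k1)", "key_at(k1,lab)", "key_at(k3,office)", "open(d_dock_lab)", "open(d_office_lab)"]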